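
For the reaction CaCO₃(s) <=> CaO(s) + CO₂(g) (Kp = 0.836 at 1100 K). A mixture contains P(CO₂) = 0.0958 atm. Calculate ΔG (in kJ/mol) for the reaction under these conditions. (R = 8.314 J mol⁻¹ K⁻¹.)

(CaCO₃, CaO are pure solids — omitted from Qp.)
Qp = P(CO₂) = 0.0958
ΔG = RT ln(Qp/Kp) = (8.314 J mol⁻¹ K⁻¹)(1100 K) × ln(0.0958/0.836)
   = (9.145 kJ/mol)(-2.166) = -19.8 kJ/mol
ΔG < 0, so the forward reaction is spontaneous (proceeds forward).

ΔG = -19.8 kJ/mol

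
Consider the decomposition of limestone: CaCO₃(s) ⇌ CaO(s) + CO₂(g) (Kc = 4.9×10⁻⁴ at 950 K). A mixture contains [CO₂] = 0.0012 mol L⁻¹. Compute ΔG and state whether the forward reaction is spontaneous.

(CaCO₃, CaO are pure solids — omitted from Qc.)
Qc = [CO₂] = 0.00120
ΔG = RT ln(Qc/Kc) = (8.314 J mol⁻¹ K⁻¹)(950 K) × ln(0.00120/4.9×10⁻⁴)
   = (7.898 kJ/mol)(0.8957) = 7.07 kJ/mol
ΔG > 0, so the forward reaction is non-spontaneous (proceeds in reverse).

ΔG = 7.07 kJ/mol; the forward reaction is non-spontaneous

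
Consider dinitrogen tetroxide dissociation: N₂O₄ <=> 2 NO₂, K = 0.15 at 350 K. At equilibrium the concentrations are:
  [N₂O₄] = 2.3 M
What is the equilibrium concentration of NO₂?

[NO₂] = 0.59 M

At equilibrium, K = [NO₂]² / [N₂O₄] = 0.15.
([NO₂])² / (2.3) = 0.15
[NO₂]² = 0.345 ⇒ [NO₂] = 0.59 M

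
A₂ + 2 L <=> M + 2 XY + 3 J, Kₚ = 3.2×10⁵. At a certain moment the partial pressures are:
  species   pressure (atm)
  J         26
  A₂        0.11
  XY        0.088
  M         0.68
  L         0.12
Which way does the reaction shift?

toward products

Qₚ = P(M)·P(XY)²·P(J)³ / (P(A₂)·P(L)²) = (0.68)·(0.088)²·(26)³ / ((0.11)·(0.12)²) = 58000
Qₚ = 58000 < Kₚ = 3.2×10⁵, so the forward reaction proceeds.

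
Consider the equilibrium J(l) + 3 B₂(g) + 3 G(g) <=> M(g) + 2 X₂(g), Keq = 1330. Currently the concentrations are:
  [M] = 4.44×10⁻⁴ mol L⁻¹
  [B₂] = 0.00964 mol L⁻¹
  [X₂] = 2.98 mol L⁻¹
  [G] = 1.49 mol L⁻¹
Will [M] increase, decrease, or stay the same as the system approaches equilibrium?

(J is a pure liquid — omitted from Q.)
Q = [M]·[X₂]² / ([B₂]³·[G]³) = (4.44×10⁻⁴)·(2.98)² / ((0.00964)³·(1.49)³) = 1330
Q = 1330 = Keq; the system is at equilibrium.

stay the same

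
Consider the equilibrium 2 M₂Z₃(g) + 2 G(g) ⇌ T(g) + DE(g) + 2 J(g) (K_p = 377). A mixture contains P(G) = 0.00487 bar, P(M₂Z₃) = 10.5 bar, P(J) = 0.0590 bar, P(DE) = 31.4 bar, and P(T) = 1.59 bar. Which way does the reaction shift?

in the forward direction

Q_p = P(T)·P(DE)·P(J)² / (P(M₂Z₃)²·P(G)²) = (1.59)·(31.4)·(0.0590)² / ((10.5)²·(0.00487)²) = 66.5
Q_p = 66.5 < K_p = 377, so the forward reaction proceeds.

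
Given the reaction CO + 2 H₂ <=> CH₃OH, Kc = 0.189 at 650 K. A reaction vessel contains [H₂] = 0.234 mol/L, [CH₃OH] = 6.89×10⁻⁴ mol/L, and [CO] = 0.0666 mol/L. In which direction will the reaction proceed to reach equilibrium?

neither direction; the system is at equilibrium

Qc = [CH₃OH] / ([CO]·[H₂]²) = (6.89×10⁻⁴) / ((0.0666)·(0.234)²) = 0.189
Qc = 0.189 = Kc, so the system is already at equilibrium.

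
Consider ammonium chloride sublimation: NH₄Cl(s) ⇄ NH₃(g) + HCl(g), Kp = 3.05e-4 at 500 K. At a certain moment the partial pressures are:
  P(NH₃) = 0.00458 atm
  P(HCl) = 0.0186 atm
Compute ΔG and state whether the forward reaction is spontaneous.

ΔG = -5.30 kJ/mol; the forward reaction is spontaneous

(NH₄Cl is a pure solid — omitted from Qp.)
Qp = P(NH₃)·P(HCl) = (0.00458)·(0.0186) = 8.52e-5
ΔG = RT ln(Qp/Kp) = (8.314 J mol⁻¹ K⁻¹)(500 K) × ln(8.52e-5/3.05e-4)
   = (4.157 kJ/mol)(-1.275) = -5.30 kJ/mol
ΔG < 0, so the forward reaction is spontaneous (proceeds forward).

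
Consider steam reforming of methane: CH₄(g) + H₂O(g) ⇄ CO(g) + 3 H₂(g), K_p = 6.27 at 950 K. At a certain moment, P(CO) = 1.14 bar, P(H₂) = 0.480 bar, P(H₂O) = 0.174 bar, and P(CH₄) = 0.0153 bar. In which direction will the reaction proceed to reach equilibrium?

Q_p = P(CO)·P(H₂)³ / (P(CH₄)·P(H₂O)) = (1.14)·(0.480)³ / ((0.0153)·(0.174)) = 47.4
Q_p = 47.4 > K_p = 6.27, so the reverse reaction proceeds.

reverse (toward reactants)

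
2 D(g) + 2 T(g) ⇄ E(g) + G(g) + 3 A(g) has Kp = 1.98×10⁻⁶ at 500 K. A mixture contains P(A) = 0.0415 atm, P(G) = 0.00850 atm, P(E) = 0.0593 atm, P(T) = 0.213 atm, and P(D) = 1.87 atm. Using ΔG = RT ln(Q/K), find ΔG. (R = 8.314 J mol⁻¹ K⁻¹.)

ΔG = -9.00 kJ/mol

Qp = P(E)·P(G)·P(A)³ / (P(D)²·P(T)²) = (0.0593)·(0.00850)·(0.0415)³ / ((1.87)²·(0.213)²) = 2.27×10⁻⁷
ΔG = RT ln(Qp/Kp) = (8.314 J mol⁻¹ K⁻¹)(500 K) × ln(2.27×10⁻⁷/1.98×10⁻⁶)
   = (4.157 kJ/mol)(-2.166) = -9.00 kJ/mol
ΔG < 0, so the forward reaction is spontaneous (proceeds forward).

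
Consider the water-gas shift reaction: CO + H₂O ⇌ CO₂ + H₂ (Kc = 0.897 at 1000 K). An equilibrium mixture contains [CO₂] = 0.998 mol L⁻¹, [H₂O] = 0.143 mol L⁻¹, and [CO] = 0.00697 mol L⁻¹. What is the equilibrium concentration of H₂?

At equilibrium, Kc = [CO₂]·[H₂] / ([CO]·[H₂O]) = 0.897.
(0.998)·([H₂]) / ((0.00697)·(0.143)) = 0.897
[H₂] = 8.96×10⁻⁴ mol L⁻¹

[H₂] = 8.96×10⁻⁴ mol L⁻¹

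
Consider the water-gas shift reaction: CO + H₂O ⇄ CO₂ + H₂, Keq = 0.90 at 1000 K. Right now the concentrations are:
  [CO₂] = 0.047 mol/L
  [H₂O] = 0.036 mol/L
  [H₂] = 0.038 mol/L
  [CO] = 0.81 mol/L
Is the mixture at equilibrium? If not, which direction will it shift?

no; Q < K, reaction proceeds forward

Q = [CO₂]·[H₂] / ([CO]·[H₂O]) = (0.047)·(0.038) / ((0.81)·(0.036)) = 0.061
Q = 0.061 < Keq = 0.90: net forward reaction.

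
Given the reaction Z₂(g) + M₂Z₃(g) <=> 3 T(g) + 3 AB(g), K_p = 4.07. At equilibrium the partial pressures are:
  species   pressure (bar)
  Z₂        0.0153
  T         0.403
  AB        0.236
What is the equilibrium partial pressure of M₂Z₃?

At equilibrium, K_p = P(T)³·P(AB)³ / (P(Z₂)·P(M₂Z₃)) = 4.07.
(0.403)³·(0.236)³ / ((0.0153)·(P(M₂Z₃))) = 4.07
P(M₂Z₃) = 0.0138 bar

P(M₂Z₃) = 0.0138 bar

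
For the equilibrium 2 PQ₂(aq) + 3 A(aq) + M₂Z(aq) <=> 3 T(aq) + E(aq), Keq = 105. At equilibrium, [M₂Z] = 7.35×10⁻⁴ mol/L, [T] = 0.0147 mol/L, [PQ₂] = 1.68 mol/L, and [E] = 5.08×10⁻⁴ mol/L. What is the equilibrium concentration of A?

[A] = 0.00195 mol/L

At equilibrium, Keq = [T]³·[E] / ([PQ₂]²·[A]³·[M₂Z]) = 105.
(0.0147)³·(5.08×10⁻⁴) / ((1.68)²·([A])³·(7.35×10⁻⁴)) = 105
[A]³ = 7.41×10⁻⁹ ⇒ [A] = 0.00195 mol/L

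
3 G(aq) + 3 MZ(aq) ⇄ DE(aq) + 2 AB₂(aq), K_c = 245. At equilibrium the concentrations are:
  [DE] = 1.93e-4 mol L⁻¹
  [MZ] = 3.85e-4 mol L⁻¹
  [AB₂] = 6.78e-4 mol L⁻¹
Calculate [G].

At equilibrium, K_c = [DE]·[AB₂]² / ([G]³·[MZ]³) = 245.
(1.93e-4)·(6.78e-4)² / (([G])³·(3.85e-4)³) = 245
[G]³ = 0.00635 ⇒ [G] = 0.185 mol L⁻¹

[G] = 0.185 mol L⁻¹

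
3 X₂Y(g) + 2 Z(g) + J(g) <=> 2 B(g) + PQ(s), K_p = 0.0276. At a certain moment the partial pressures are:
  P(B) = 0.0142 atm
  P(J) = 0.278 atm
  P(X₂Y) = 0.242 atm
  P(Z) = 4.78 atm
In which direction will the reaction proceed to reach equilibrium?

in the forward direction

(PQ is a pure solid — omitted from Q_p.)
Q_p = P(B)² / (P(X₂Y)³·P(Z)²·P(J)) = (0.0142)² / ((0.242)³·(4.78)²·(0.278)) = 0.00224
Q_p = 0.00224 < K_p = 0.0276, so the forward reaction proceeds.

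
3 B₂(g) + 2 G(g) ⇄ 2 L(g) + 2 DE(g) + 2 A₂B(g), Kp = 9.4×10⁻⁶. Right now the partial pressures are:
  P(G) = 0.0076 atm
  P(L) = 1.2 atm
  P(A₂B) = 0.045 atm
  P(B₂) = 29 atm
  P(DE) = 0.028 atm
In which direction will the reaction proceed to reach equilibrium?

forward (toward products)

Qp = P(L)²·P(DE)²·P(A₂B)² / (P(B₂)³·P(G)²) = (1.2)²·(0.028)²·(0.045)² / ((29)³·(0.0076)²) = 1.6×10⁻⁶
Qp = 1.6×10⁻⁶ < Kp = 9.4×10⁻⁶, so the forward reaction proceeds.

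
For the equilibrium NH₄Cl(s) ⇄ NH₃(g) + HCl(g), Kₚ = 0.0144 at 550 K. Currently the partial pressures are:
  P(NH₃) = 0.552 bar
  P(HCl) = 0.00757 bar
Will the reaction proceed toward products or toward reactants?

(NH₄Cl is a pure solid — omitted from Qₚ.)
Qₚ = P(NH₃)·P(HCl) = (0.552)·(0.00757) = 0.00418
Qₚ = 0.00418 < Kₚ = 0.0144, so the forward reaction proceeds.

in the forward direction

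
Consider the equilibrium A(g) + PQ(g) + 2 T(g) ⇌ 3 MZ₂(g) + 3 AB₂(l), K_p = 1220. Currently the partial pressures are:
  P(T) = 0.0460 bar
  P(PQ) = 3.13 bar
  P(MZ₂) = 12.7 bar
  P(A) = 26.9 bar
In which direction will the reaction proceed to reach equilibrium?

toward reactants

(AB₂ is a pure liquid — omitted from Q_p.)
Q_p = P(MZ₂)³ / (P(A)·P(PQ)·P(T)²) = (12.7)³ / ((26.9)·(3.13)·(0.0460)²) = 11500
Q_p = 11500 > K_p = 1220, so the reverse reaction proceeds.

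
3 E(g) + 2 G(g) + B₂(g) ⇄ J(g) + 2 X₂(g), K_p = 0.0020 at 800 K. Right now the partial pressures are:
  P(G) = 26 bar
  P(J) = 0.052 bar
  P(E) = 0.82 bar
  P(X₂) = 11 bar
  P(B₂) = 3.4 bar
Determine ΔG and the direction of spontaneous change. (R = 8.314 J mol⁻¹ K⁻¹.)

Q_p = P(J)·P(X₂)² / (P(E)³·P(G)²·P(B₂)) = (0.052)·(11)² / ((0.82)³·(26)²·(3.4)) = 0.00497
ΔG = RT ln(Q_p/K_p) = (8.314 J mol⁻¹ K⁻¹)(800 K) × ln(0.00497/0.0020)
   = (6.651 kJ/mol)(0.9103) = 6.05 kJ/mol
ΔG > 0, so the forward reaction is non-spontaneous (proceeds in reverse).

ΔG = 6.05 kJ/mol; the forward reaction is non-spontaneous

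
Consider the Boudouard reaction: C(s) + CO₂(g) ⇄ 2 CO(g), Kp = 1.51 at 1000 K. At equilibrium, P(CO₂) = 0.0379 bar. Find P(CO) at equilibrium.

P(CO) = 0.239 bar

(C is a pure solid — omitted from Kp.)
At equilibrium, Kp = P(CO)² / P(CO₂) = 1.51.
(P(CO))² / (0.0379) = 1.51
P(CO)² = 0.0572 ⇒ P(CO) = 0.239 bar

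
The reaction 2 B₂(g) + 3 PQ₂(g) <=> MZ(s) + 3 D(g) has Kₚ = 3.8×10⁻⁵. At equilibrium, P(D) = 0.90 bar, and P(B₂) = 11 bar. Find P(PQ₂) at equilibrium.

P(PQ₂) = 5.4 bar

(MZ is a pure solid — omitted from Kₚ.)
At equilibrium, Kₚ = P(D)³ / (P(B₂)²·P(PQ₂)³) = 3.8×10⁻⁵.
(0.90)³ / ((11)²·(P(PQ₂))³) = 3.8×10⁻⁵
P(PQ₂)³ = 159 ⇒ P(PQ₂) = 5.4 bar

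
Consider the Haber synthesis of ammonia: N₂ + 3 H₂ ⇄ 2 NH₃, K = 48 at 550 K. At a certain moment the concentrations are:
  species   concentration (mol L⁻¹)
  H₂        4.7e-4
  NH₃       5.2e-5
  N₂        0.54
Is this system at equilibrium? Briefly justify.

Q = [NH₃]² / ([N₂]·[H₂]³) = (5.2e-5)² / ((0.54)·(4.7e-4)³) = 48
Q = 48 = K; the system is at equilibrium.

yes, at equilibrium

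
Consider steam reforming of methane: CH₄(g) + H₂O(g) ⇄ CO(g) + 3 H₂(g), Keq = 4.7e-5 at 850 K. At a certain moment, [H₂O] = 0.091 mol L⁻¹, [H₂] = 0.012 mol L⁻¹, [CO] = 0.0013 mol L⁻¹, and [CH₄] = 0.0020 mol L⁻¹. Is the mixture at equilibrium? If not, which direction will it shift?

Q = [CO]·[H₂]³ / ([CH₄]·[H₂O]) = (0.0013)·(0.012)³ / ((0.0020)·(0.091)) = 1.2e-5
Q = 1.2e-5 < Keq = 4.7e-5: net forward reaction.

no; Q < K, reaction proceeds forward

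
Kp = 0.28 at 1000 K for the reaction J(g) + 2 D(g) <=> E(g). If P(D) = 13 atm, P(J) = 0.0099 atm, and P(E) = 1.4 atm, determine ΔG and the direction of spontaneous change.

Qp = P(E) / (P(J)·P(D)²) = (1.4) / ((0.0099)·(13)²) = 0.837
ΔG = RT ln(Qp/Kp) = (8.314 J mol⁻¹ K⁻¹)(1000 K) × ln(0.837/0.28)
   = (8.314 kJ/mol)(1.095) = 9.10 kJ/mol
ΔG > 0, so the forward reaction is non-spontaneous (proceeds in reverse).

ΔG = 9.10 kJ/mol; the forward reaction is non-spontaneous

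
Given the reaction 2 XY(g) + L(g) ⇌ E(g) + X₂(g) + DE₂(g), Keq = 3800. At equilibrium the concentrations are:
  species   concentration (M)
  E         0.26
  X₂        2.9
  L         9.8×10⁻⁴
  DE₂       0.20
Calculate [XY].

At equilibrium, Keq = [E]·[X₂]·[DE₂] / ([XY]²·[L]) = 3800.
(0.26)·(2.9)·(0.20) / (([XY])²·(9.8×10⁻⁴)) = 3800
[XY]² = 0.0405 ⇒ [XY] = 0.20 M

[XY] = 0.20 M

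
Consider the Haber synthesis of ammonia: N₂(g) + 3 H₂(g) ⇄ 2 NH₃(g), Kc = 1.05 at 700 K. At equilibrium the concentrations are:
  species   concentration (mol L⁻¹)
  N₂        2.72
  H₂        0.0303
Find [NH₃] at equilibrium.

At equilibrium, Kc = [NH₃]² / ([N₂]·[H₂]³) = 1.05.
([NH₃])² / ((2.72)·(0.0303)³) = 1.05
[NH₃]² = 7.94×10⁻⁵ ⇒ [NH₃] = 0.00891 mol L⁻¹

[NH₃] = 0.00891 mol L⁻¹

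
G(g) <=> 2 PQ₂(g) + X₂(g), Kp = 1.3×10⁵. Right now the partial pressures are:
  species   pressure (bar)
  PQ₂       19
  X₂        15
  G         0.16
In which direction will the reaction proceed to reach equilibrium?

to the right

Qp = P(PQ₂)²·P(X₂) / P(G) = (19)²·(15) / (0.16) = 34000
Qp = 34000 < Kp = 1.3×10⁵, so the forward reaction proceeds.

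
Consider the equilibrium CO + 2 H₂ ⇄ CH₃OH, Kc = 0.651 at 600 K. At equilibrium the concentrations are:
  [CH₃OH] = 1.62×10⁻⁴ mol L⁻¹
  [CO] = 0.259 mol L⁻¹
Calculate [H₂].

At equilibrium, Kc = [CH₃OH] / ([CO]·[H₂]²) = 0.651.
(1.62×10⁻⁴) / ((0.259)·([H₂])²) = 0.651
[H₂]² = 9.61×10⁻⁴ ⇒ [H₂] = 0.0310 mol L⁻¹

[H₂] = 0.0310 mol L⁻¹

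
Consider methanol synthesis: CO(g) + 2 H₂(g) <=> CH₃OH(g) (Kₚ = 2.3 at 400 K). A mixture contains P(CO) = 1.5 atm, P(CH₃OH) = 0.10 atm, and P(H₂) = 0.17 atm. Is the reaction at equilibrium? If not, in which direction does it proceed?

Qₚ = P(CH₃OH) / (P(CO)·P(H₂)²) = (0.10) / ((1.5)·(0.17)²) = 2.3
Qₚ = 2.3 = Kₚ, so the system is already at equilibrium.

neither direction; the system is at equilibrium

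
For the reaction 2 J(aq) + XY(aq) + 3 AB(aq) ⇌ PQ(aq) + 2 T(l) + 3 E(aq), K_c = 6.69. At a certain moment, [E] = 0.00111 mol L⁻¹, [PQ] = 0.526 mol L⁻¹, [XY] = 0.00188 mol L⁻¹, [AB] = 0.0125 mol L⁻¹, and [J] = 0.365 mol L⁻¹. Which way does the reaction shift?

(T is a pure liquid — omitted from Q_c.)
Q_c = [PQ]·[E]³ / ([J]²·[XY]·[AB]³) = (0.526)·(0.00111)³ / ((0.365)²·(0.00188)·(0.0125)³) = 1.47
Q_c = 1.47 < K_c = 6.69, so the forward reaction proceeds.

toward products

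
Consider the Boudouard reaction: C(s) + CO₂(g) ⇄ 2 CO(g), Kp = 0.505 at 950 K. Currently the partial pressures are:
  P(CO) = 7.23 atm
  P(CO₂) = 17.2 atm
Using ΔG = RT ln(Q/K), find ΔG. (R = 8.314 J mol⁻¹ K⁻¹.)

ΔG = 14.2 kJ/mol

(C is a pure solid — omitted from Qp.)
Qp = P(CO)² / P(CO₂) = (7.23)² / (17.2) = 3.04
ΔG = RT ln(Qp/Kp) = (8.314 J mol⁻¹ K⁻¹)(950 K) × ln(3.04/0.505)
   = (7.898 kJ/mol)(1.795) = 14.2 kJ/mol
ΔG > 0, so the forward reaction is non-spontaneous (proceeds in reverse).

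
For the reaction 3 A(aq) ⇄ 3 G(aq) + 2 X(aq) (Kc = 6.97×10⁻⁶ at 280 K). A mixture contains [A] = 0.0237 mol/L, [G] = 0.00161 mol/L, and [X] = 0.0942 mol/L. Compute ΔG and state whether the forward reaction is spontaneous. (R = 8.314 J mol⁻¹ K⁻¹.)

Qc = [G]³·[X]² / [A]³ = (0.00161)³·(0.0942)² / (0.0237)³ = 2.78×10⁻⁶
ΔG = RT ln(Qc/Kc) = (8.314 J mol⁻¹ K⁻¹)(280 K) × ln(2.78×10⁻⁶/6.97×10⁻⁶)
   = (2.328 kJ/mol)(-0.9192) = -2.14 kJ/mol
ΔG < 0, so the forward reaction is spontaneous (proceeds forward).

ΔG = -2.14 kJ/mol; the forward reaction is spontaneous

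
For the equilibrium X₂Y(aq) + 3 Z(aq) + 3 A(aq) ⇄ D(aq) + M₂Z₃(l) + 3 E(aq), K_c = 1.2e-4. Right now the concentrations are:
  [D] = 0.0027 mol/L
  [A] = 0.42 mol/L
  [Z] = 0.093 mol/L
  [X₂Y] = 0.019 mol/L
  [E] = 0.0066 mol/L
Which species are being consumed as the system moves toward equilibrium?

D, M₂Z₃, E (products)

(M₂Z₃ is a pure liquid — omitted from Q_c.)
Q_c = [D]·[E]³ / ([X₂Y]·[Z]³·[A]³) = (0.0027)·(0.0066)³ / ((0.019)·(0.093)³·(0.42)³) = 6.9e-4
Q_c = 6.9e-4 > K_c = 1.2e-4: net reverse reaction.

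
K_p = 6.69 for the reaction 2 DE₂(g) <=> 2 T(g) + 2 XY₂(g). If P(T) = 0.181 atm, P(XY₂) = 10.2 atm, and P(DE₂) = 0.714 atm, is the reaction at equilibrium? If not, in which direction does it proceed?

Q_p = P(T)²·P(XY₂)² / P(DE₂)² = (0.181)²·(10.2)² / (0.714)² = 6.69
Q_p = 6.69 = K_p, so the system is already at equilibrium.

at equilibrium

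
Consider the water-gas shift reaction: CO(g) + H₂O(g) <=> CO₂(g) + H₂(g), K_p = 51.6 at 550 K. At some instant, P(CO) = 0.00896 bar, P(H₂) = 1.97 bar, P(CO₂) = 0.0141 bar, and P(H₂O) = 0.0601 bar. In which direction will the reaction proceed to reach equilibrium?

at equilibrium

Q_p = P(CO₂)·P(H₂) / (P(CO)·P(H₂O)) = (0.0141)·(1.97) / ((0.00896)·(0.0601)) = 51.6
Q_p = 51.6 = K_p, so the system is already at equilibrium.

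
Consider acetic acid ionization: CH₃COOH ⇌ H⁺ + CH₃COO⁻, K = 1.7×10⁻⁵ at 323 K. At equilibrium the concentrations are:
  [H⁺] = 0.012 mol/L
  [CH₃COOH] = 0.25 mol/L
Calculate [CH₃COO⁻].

At equilibrium, K = [H⁺]·[CH₃COO⁻] / [CH₃COOH] = 1.7×10⁻⁵.
(0.012)·([CH₃COO⁻]) / (0.25) = 1.7×10⁻⁵
[CH₃COO⁻] = 3.54×10⁻⁴ = 3.5×10⁻⁴ mol/L

[CH₃COO⁻] = 3.5×10⁻⁴ mol/L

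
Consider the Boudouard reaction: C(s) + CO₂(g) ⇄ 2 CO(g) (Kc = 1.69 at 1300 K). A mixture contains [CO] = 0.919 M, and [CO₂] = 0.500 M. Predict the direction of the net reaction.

(C is a pure solid — omitted from Qc.)
Qc = [CO]² / [CO₂] = (0.919)² / (0.500) = 1.69
Qc = 1.69 = Kc, so the system is already at equilibrium.

no net change (already at equilibrium)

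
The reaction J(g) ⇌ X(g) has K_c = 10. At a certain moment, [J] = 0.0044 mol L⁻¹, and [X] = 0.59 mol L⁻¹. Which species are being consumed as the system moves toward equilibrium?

Q_c = [X] / [J] = (0.59) / (0.0044) = 130
Q_c = 130 > K_c = 10: net reverse reaction.

X (products)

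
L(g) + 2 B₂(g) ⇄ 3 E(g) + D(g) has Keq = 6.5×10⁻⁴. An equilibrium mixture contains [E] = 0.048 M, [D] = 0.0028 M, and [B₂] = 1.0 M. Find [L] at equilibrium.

[L] = 4.8×10⁻⁴ M

At equilibrium, Keq = [E]³·[D] / ([L]·[B₂]²) = 6.5×10⁻⁴.
(0.048)³·(0.0028) / (([L])·(1.0)²) = 6.5×10⁻⁴
[L] = 4.76×10⁻⁴ = 4.8×10⁻⁴ M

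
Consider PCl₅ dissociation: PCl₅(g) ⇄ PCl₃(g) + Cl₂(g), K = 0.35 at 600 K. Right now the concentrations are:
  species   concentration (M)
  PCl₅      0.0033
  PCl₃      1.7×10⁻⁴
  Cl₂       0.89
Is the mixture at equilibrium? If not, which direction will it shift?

Q = [PCl₃]·[Cl₂] / [PCl₅] = (1.7×10⁻⁴)·(0.89) / (0.0033) = 0.046
Q = 0.046 < K = 0.35: net forward reaction.

no; Q < K, reaction proceeds forward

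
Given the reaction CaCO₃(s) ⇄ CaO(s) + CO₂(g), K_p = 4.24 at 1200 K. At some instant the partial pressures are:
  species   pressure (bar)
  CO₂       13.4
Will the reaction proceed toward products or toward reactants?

reverse (toward reactants)

(CaCO₃, CaO are pure solids — omitted from Q_p.)
Q_p = P(CO₂) = 13.4
Q_p = 13.4 > K_p = 4.24, so the reverse reaction proceeds.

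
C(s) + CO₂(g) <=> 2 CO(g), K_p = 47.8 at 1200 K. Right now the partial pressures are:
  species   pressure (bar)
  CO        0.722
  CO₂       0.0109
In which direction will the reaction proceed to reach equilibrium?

(C is a pure solid — omitted from Q_p.)
Q_p = P(CO)² / P(CO₂) = (0.722)² / (0.0109) = 47.8
Q_p = 47.8 = K_p, so the system is already at equilibrium.

neither direction; the system is at equilibrium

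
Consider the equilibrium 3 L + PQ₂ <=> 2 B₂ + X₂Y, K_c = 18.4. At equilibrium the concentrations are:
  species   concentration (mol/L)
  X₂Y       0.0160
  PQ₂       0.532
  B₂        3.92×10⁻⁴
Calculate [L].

[L] = 6.31×10⁻⁴ mol/L

At equilibrium, K_c = [B₂]²·[X₂Y] / ([L]³·[PQ₂]) = 18.4.
(3.92×10⁻⁴)²·(0.0160) / (([L])³·(0.532)) = 18.4
[L]³ = 2.51×10⁻¹⁰ ⇒ [L] = 6.31×10⁻⁴ mol/L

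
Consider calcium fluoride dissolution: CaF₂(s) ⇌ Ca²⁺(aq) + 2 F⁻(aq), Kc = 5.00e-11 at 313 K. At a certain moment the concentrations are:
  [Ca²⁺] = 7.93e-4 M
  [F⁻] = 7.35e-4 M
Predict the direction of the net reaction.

reverse (toward reactants)

(CaF₂ is a pure solid — omitted from Qc.)
Qc = [Ca²⁺]·[F⁻]² = (7.93e-4)·(7.35e-4)² = 4.28e-10
Qc = 4.28e-10 > Kc = 5.00e-11, so the reverse reaction proceeds.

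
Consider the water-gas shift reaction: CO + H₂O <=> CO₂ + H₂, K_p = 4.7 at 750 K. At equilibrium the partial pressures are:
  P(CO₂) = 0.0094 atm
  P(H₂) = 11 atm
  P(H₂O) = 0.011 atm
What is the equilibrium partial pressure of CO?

P(CO) = 2.0 atm

At equilibrium, K_p = P(CO₂)·P(H₂) / (P(CO)·P(H₂O)) = 4.7.
(0.0094)·(11) / ((P(CO))·(0.011)) = 4.7
P(CO) = 2.00 = 2.0 atm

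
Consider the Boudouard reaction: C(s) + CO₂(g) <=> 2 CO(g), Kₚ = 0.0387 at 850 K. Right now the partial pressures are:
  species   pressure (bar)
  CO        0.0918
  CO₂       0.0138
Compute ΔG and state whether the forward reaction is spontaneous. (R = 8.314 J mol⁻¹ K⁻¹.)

ΔG = 19.5 kJ/mol; the forward reaction is non-spontaneous

(C is a pure solid — omitted from Qₚ.)
Qₚ = P(CO)² / P(CO₂) = (0.0918)² / (0.0138) = 0.611
ΔG = RT ln(Qₚ/Kₚ) = (8.314 J mol⁻¹ K⁻¹)(850 K) × ln(0.611/0.0387)
   = (7.067 kJ/mol)(2.759) = 19.5 kJ/mol
ΔG > 0, so the forward reaction is non-spontaneous (proceeds in reverse).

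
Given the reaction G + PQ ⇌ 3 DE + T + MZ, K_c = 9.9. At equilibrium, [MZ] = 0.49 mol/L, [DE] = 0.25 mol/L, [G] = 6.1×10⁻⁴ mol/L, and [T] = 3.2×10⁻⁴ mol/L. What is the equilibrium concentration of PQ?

[PQ] = 4.1×10⁻⁴ mol/L

At equilibrium, K_c = [DE]³·[T]·[MZ] / ([G]·[PQ]) = 9.9.
(0.25)³·(3.2×10⁻⁴)·(0.49) / ((6.1×10⁻⁴)·([PQ])) = 9.9
[PQ] = 4.06×10⁻⁴ = 4.1×10⁻⁴ mol/L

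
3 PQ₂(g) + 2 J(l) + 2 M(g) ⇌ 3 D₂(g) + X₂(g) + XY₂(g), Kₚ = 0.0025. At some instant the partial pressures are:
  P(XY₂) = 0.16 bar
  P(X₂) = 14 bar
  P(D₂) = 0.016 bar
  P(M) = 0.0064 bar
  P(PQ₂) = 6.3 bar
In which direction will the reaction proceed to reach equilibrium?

forward (toward products)

(J is a pure liquid — omitted from Qₚ.)
Qₚ = P(D₂)³·P(X₂)·P(XY₂) / (P(PQ₂)³·P(M)²) = (0.016)³·(14)·(0.16) / ((6.3)³·(0.0064)²) = 9.0×10⁻⁴
Qₚ = 9.0×10⁻⁴ < Kₚ = 0.0025, so the forward reaction proceeds.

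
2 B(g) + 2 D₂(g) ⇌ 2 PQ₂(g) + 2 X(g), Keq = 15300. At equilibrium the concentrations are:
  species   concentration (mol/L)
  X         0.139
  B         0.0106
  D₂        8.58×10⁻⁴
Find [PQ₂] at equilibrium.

[PQ₂] = 0.00809 mol/L

At equilibrium, Keq = [PQ₂]²·[X]² / ([B]²·[D₂]²) = 15300.
([PQ₂])²·(0.139)² / ((0.0106)²·(8.58×10⁻⁴)²) = 15300
[PQ₂]² = 6.55×10⁻⁵ ⇒ [PQ₂] = 0.00809 mol/L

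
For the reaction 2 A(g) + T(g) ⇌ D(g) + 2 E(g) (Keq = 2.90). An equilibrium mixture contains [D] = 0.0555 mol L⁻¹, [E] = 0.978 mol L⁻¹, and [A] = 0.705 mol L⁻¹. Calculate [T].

At equilibrium, Keq = [D]·[E]² / ([A]²·[T]) = 2.90.
(0.0555)·(0.978)² / ((0.705)²·([T])) = 2.90
[T] = 0.0368 mol L⁻¹

[T] = 0.0368 mol L⁻¹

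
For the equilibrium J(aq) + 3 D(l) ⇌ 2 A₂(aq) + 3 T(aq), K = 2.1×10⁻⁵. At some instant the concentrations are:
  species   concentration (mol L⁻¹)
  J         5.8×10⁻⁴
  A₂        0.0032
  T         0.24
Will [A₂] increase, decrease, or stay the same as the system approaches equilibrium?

(D is a pure liquid — omitted from Q.)
Q = [A₂]²·[T]³ / [J] = (0.0032)²·(0.24)³ / (5.8×10⁻⁴) = 2.4×10⁻⁴
Q = 2.4×10⁻⁴ > K = 2.1×10⁻⁵: net reverse reaction.
A₂ is a product, so it decreases.

decrease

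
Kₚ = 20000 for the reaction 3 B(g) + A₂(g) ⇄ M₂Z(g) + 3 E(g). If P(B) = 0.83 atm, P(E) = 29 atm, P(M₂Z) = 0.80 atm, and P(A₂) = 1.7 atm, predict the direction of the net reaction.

no net change (already at equilibrium)

Qₚ = P(M₂Z)·P(E)³ / (P(B)³·P(A₂)) = (0.80)·(29)³ / ((0.83)³·(1.7)) = 20000
Qₚ = 20000 = Kₚ, so the system is already at equilibrium.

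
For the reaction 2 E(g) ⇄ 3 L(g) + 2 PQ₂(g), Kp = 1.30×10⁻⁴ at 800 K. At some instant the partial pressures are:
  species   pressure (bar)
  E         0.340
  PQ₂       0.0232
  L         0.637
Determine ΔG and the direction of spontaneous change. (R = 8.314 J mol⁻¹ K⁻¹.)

ΔG = 14.8 kJ/mol; the forward reaction is non-spontaneous

Qp = P(L)³·P(PQ₂)² / P(E)² = (0.637)³·(0.0232)² / (0.340)² = 0.00120
ΔG = RT ln(Qp/Kp) = (8.314 J mol⁻¹ K⁻¹)(800 K) × ln(0.00120/1.30×10⁻⁴)
   = (6.651 kJ/mol)(2.223) = 14.8 kJ/mol
ΔG > 0, so the forward reaction is non-spontaneous (proceeds in reverse).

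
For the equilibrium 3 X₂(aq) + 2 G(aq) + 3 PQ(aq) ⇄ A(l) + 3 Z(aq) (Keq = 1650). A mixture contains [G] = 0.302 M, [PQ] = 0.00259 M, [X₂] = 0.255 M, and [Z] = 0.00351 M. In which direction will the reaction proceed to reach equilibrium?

(A is a pure liquid — omitted from Q.)
Q = [Z]³ / ([X₂]³·[G]²·[PQ]³) = (0.00351)³ / ((0.255)³·(0.302)²·(0.00259)³) = 1650
Q = 1650 = Keq, so the system is already at equilibrium.

no net change (already at equilibrium)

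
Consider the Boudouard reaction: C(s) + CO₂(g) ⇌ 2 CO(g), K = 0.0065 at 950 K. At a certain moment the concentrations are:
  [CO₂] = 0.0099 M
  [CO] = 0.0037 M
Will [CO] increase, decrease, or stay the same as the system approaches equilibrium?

(C is a pure solid — omitted from Q.)
Q = [CO]² / [CO₂] = (0.0037)² / (0.0099) = 0.0014
Q = 0.0014 < K = 0.0065: net forward reaction.
CO is a product, so it increases.

increase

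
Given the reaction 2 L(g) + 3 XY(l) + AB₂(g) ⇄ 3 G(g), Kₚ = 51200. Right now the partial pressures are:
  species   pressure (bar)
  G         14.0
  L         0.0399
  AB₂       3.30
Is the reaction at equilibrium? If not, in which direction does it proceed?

in the reverse direction

(XY is a pure liquid — omitted from Qₚ.)
Qₚ = P(G)³ / (P(L)²·P(AB₂)) = (14.0)³ / ((0.0399)²·(3.30)) = 5.22×10⁵
Qₚ = 5.22×10⁵ > Kₚ = 51200, so the reverse reaction proceeds.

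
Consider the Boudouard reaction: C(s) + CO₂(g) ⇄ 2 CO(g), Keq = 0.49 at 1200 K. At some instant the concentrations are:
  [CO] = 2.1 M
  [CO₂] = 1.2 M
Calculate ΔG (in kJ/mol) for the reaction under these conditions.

(C is a pure solid — omitted from Q.)
Q = [CO]² / [CO₂] = (2.1)² / (1.2) = 3.68
ΔG = RT ln(Q/Keq) = (8.314 J mol⁻¹ K⁻¹)(1200 K) × ln(3.68/0.49)
   = (9.977 kJ/mol)(2.016) = 20.1 kJ/mol
ΔG > 0, so the forward reaction is non-spontaneous (proceeds in reverse).

ΔG = 20.1 kJ/mol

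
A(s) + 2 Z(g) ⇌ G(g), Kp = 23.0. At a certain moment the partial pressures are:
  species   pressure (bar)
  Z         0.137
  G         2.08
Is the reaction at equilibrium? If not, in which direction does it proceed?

to the left

(A is a pure solid — omitted from Qp.)
Qp = P(G) / P(Z)² = (2.08) / (0.137)² = 111
Qp = 111 > Kp = 23.0, so the reverse reaction proceeds.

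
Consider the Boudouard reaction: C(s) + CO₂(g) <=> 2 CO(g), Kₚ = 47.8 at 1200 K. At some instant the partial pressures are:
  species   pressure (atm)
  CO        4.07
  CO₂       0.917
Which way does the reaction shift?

in the forward direction

(C is a pure solid — omitted from Qₚ.)
Qₚ = P(CO)² / P(CO₂) = (4.07)² / (0.917) = 18.1
Qₚ = 18.1 < Kₚ = 47.8, so the forward reaction proceeds.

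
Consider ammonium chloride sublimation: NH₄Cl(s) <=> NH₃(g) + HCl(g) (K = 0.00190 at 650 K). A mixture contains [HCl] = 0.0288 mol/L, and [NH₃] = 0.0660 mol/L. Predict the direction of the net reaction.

(NH₄Cl is a pure solid — omitted from Q.)
Q = [NH₃]·[HCl] = (0.0660)·(0.0288) = 0.00190
Q = 0.00190 = K, so the system is already at equilibrium.

no net change (already at equilibrium)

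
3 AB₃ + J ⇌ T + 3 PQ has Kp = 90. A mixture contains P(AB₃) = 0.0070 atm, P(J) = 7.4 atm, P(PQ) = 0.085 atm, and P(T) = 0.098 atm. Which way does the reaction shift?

to the right

Qp = P(T)·P(PQ)³ / (P(AB₃)³·P(J)) = (0.098)·(0.085)³ / ((0.0070)³·(7.4)) = 24
Qp = 24 < Kp = 90, so the forward reaction proceeds.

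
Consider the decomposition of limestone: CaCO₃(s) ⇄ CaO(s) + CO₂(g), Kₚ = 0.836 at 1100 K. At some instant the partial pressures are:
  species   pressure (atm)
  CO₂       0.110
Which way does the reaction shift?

(CaCO₃, CaO are pure solids — omitted from Qₚ.)
Qₚ = P(CO₂) = 0.110
Qₚ = 0.110 < Kₚ = 0.836, so the forward reaction proceeds.

to the right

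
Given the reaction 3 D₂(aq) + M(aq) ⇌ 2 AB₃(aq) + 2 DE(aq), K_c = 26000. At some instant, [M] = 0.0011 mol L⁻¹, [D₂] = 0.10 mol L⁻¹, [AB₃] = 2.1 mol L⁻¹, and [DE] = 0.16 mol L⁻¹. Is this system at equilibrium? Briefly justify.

no; Q > K, reaction proceeds in reverse

Q_c = [AB₃]²·[DE]² / ([D₂]³·[M]) = (2.1)²·(0.16)² / ((0.10)³·(0.0011)) = 1.0e5
Q_c = 1.0e5 > K_c = 26000: net reverse reaction.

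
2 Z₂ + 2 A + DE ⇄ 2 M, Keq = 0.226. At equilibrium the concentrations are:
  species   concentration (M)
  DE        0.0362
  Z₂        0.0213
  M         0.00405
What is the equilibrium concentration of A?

At equilibrium, Keq = [M]² / ([Z₂]²·[A]²·[DE]) = 0.226.
(0.00405)² / ((0.0213)²·([A])²·(0.0362)) = 0.226
[A]² = 4.42 ⇒ [A] = 2.10 M

[A] = 2.10 M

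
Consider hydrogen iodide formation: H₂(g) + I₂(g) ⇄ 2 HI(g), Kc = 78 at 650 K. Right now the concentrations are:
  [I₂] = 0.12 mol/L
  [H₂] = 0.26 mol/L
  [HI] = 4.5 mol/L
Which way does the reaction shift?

toward reactants

Qc = [HI]² / ([H₂]·[I₂]) = (4.5)² / ((0.26)·(0.12)) = 650
Qc = 650 > Kc = 78, so the reverse reaction proceeds.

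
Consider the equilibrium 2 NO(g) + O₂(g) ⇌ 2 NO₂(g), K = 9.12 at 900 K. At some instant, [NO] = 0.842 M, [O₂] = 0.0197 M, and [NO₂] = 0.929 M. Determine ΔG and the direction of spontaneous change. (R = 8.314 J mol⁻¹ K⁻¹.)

Q = [NO₂]² / ([NO]²·[O₂]) = (0.929)² / ((0.842)²·(0.0197)) = 61.8
ΔG = RT ln(Q/K) = (8.314 J mol⁻¹ K⁻¹)(900 K) × ln(61.8/9.12)
   = (7.483 kJ/mol)(1.913) = 14.3 kJ/mol
ΔG > 0, so the forward reaction is non-spontaneous (proceeds in reverse).

ΔG = 14.3 kJ/mol; the forward reaction is non-spontaneous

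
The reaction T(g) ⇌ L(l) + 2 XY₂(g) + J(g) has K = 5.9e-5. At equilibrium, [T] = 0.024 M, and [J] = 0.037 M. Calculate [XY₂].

[XY₂] = 0.0062 M

(L is a pure liquid — omitted from K.)
At equilibrium, K = [XY₂]²·[J] / [T] = 5.9e-5.
([XY₂])²·(0.037) / (0.024) = 5.9e-5
[XY₂]² = 3.83e-5 ⇒ [XY₂] = 0.0062 M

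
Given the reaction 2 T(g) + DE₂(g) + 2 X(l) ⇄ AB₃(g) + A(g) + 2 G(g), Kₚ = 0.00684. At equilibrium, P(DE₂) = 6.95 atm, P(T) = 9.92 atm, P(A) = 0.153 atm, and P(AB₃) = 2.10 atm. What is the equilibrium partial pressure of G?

(X is a pure liquid — omitted from Kₚ.)
At equilibrium, Kₚ = P(AB₃)·P(A)·P(G)² / (P(T)²·P(DE₂)) = 0.00684.
(2.10)·(0.153)·(P(G))² / ((9.92)²·(6.95)) = 0.00684
P(G)² = 14.6 ⇒ P(G) = 3.82 atm

P(G) = 3.82 atm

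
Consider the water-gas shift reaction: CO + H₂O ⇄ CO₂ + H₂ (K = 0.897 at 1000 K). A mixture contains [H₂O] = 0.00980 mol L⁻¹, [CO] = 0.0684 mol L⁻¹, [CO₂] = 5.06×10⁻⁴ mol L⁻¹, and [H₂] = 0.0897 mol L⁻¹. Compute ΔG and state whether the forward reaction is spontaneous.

Q = [CO₂]·[H₂] / ([CO]·[H₂O]) = (5.06×10⁻⁴)·(0.0897) / ((0.0684)·(0.00980)) = 0.0677
ΔG = RT ln(Q/K) = (8.314 J mol⁻¹ K⁻¹)(1000 K) × ln(0.0677/0.897)
   = (8.314 kJ/mol)(-2.584) = -21.5 kJ/mol
ΔG < 0, so the forward reaction is spontaneous (proceeds forward).

ΔG = -21.5 kJ/mol; the forward reaction is spontaneous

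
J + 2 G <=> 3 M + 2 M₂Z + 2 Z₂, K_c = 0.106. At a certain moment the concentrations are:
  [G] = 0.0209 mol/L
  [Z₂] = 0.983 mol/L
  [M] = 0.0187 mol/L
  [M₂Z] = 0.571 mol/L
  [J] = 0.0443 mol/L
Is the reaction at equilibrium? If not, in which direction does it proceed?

neither direction; the system is at equilibrium

Q_c = [M]³·[M₂Z]²·[Z₂]² / ([J]·[G]²) = (0.0187)³·(0.571)²·(0.983)² / ((0.0443)·(0.0209)²) = 0.106
Q_c = 0.106 = K_c, so the system is already at equilibrium.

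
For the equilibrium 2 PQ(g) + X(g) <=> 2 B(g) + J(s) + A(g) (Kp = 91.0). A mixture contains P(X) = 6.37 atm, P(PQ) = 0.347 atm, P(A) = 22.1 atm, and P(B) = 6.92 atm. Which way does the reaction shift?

(J is a pure solid — omitted from Qp.)
Qp = P(B)²·P(A) / (P(PQ)²·P(X)) = (6.92)²·(22.1) / ((0.347)²·(6.37)) = 1380
Qp = 1380 > Kp = 91.0, so the reverse reaction proceeds.

reverse (toward reactants)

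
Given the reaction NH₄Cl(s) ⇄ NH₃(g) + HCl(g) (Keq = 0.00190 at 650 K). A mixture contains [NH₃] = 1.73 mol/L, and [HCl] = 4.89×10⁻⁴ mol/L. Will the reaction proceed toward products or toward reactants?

toward products

(NH₄Cl is a pure solid — omitted from Q.)
Q = [NH₃]·[HCl] = (1.73)·(4.89×10⁻⁴) = 8.46×10⁻⁴
Q = 8.46×10⁻⁴ < Keq = 0.00190, so the forward reaction proceeds.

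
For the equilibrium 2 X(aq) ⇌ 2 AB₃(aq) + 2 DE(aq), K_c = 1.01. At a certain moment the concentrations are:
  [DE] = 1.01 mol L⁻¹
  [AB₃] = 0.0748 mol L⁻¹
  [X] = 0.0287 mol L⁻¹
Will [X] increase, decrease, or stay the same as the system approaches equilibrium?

increase

Q_c = [AB₃]²·[DE]² / [X]² = (0.0748)²·(1.01)² / (0.0287)² = 6.93
Q_c = 6.93 > K_c = 1.01: net reverse reaction.
X is a reactant, so it increases.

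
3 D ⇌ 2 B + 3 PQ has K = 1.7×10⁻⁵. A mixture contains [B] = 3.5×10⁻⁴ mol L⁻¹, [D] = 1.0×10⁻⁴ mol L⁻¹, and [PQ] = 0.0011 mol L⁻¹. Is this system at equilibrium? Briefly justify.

no; Q > K, reaction proceeds in reverse

Q = [B]²·[PQ]³ / [D]³ = (3.5×10⁻⁴)²·(0.0011)³ / (1.0×10⁻⁴)³ = 1.6×10⁻⁴
Q = 1.6×10⁻⁴ > K = 1.7×10⁻⁵: net reverse reaction.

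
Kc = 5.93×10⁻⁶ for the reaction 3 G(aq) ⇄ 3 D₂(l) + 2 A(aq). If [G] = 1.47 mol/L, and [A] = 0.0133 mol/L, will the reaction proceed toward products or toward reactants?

(D₂ is a pure liquid — omitted from Qc.)
Qc = [A]² / [G]³ = (0.0133)² / (1.47)³ = 5.57×10⁻⁵
Qc = 5.57×10⁻⁵ > Kc = 5.93×10⁻⁶, so the reverse reaction proceeds.

reverse (toward reactants)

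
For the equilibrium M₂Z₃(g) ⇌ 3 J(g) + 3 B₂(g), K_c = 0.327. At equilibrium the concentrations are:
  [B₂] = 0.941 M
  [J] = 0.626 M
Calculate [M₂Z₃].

[M₂Z₃] = 0.625 M

At equilibrium, K_c = [J]³·[B₂]³ / [M₂Z₃] = 0.327.
(0.626)³·(0.941)³ / ([M₂Z₃]) = 0.327
[M₂Z₃] = 0.625 M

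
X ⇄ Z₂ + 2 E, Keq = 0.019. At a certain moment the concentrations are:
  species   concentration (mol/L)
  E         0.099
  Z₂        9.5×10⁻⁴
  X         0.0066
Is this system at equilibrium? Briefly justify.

no; Q < K, reaction proceeds forward

Q = [Z₂]·[E]² / [X] = (9.5×10⁻⁴)·(0.099)² / (0.0066) = 0.0014
Q = 0.0014 < Keq = 0.019: net forward reaction.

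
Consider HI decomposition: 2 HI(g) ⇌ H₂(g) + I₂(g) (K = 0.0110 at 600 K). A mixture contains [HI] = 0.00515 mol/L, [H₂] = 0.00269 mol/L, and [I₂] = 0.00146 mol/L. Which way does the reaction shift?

Q = [H₂]·[I₂] / [HI]² = (0.00269)·(0.00146) / (0.00515)² = 0.148
Q = 0.148 > K = 0.0110, so the reverse reaction proceeds.

in the reverse direction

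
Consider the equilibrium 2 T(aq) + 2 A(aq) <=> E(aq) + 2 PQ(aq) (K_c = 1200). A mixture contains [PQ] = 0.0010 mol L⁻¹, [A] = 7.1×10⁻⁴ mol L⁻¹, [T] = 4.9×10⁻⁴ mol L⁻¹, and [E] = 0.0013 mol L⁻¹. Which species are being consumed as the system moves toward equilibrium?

Q_c = [E]·[PQ]² / ([T]²·[A]²) = (0.0013)·(0.0010)² / ((4.9×10⁻⁴)²·(7.1×10⁻⁴)²) = 11000
Q_c = 11000 > K_c = 1200: net reverse reaction.

E, PQ (products)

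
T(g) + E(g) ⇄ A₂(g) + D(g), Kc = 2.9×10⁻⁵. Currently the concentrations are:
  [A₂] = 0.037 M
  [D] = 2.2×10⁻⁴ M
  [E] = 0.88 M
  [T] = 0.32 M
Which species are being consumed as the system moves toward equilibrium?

none (at equilibrium)

Qc = [A₂]·[D] / ([T]·[E]) = (0.037)·(2.2×10⁻⁴) / ((0.32)·(0.88)) = 2.9×10⁻⁵
Qc = 2.9×10⁻⁵ = Kc; the system is at equilibrium.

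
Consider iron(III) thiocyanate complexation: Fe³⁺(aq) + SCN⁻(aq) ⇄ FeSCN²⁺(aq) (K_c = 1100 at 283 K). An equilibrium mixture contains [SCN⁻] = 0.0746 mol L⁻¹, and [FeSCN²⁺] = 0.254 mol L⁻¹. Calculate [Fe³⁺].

[Fe³⁺] = 0.00310 mol L⁻¹

At equilibrium, K_c = [FeSCN²⁺] / ([Fe³⁺]·[SCN⁻]) = 1100.
(0.254) / (([Fe³⁺])·(0.0746)) = 1100
[Fe³⁺] = 0.00310 mol L⁻¹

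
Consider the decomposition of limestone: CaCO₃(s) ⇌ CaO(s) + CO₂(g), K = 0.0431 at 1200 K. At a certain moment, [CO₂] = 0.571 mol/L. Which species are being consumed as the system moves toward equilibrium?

CaO, CO₂ (products)

(CaCO₃, CaO are pure solids — omitted from Q.)
Q = [CO₂] = 0.571
Q = 0.571 > K = 0.0431: net reverse reaction.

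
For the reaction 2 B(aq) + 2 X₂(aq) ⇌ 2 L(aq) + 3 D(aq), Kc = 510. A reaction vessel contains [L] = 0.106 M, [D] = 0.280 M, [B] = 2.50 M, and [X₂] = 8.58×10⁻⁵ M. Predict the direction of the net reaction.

Qc = [L]²·[D]³ / ([B]²·[X₂]²) = (0.106)²·(0.280)³ / ((2.50)²·(8.58×10⁻⁵)²) = 5360
Qc = 5360 > Kc = 510, so the reverse reaction proceeds.

reverse (toward reactants)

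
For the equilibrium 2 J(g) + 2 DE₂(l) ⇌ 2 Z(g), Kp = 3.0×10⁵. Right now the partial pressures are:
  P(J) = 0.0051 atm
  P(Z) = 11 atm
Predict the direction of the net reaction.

(DE₂ is a pure liquid — omitted from Qp.)
Qp = P(Z)² / P(J)² = (11)² / (0.0051)² = 4.7×10⁶
Qp = 4.7×10⁶ > Kp = 3.0×10⁵, so the reverse reaction proceeds.

reverse (toward reactants)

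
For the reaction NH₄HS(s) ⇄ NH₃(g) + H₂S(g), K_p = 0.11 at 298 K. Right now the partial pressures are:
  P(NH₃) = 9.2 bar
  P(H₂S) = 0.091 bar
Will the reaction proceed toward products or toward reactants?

(NH₄HS is a pure solid — omitted from Q_p.)
Q_p = P(NH₃)·P(H₂S) = (9.2)·(0.091) = 0.84
Q_p = 0.84 > K_p = 0.11, so the reverse reaction proceeds.

reverse (toward reactants)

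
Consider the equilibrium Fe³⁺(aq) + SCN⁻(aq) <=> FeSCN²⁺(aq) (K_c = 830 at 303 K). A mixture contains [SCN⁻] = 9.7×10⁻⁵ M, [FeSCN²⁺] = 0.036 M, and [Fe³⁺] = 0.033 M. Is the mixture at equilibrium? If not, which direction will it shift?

no; Q > K, reaction proceeds in reverse

Q_c = [FeSCN²⁺] / ([Fe³⁺]·[SCN⁻]) = (0.036) / ((0.033)·(9.7×10⁻⁵)) = 11000
Q_c = 11000 > K_c = 830: net reverse reaction.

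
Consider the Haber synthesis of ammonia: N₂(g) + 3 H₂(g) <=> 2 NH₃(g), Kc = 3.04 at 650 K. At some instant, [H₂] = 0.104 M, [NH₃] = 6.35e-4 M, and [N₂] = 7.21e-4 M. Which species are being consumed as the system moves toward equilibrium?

Qc = [NH₃]² / ([N₂]·[H₂]³) = (6.35e-4)² / ((7.21e-4)·(0.104)³) = 0.497
Qc = 0.497 < Kc = 3.04: net forward reaction.

N₂, H₂ (reactants)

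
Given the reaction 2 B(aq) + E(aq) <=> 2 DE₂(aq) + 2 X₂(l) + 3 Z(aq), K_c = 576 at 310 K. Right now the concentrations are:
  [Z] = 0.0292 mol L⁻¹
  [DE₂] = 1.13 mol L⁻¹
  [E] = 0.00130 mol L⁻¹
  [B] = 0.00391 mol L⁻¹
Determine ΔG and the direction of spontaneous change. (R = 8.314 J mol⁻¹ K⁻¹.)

ΔG = 2.63 kJ/mol; the forward reaction is non-spontaneous

(X₂ is a pure liquid — omitted from Q_c.)
Q_c = [DE₂]²·[Z]³ / ([B]²·[E]) = (1.13)²·(0.0292)³ / ((0.00391)²·(0.00130)) = 1600
ΔG = RT ln(Q_c/K_c) = (8.314 J mol⁻¹ K⁻¹)(310 K) × ln(1600/576)
   = (2.577 kJ/mol)(1.022) = 2.63 kJ/mol
ΔG > 0, so the forward reaction is non-spontaneous (proceeds in reverse).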